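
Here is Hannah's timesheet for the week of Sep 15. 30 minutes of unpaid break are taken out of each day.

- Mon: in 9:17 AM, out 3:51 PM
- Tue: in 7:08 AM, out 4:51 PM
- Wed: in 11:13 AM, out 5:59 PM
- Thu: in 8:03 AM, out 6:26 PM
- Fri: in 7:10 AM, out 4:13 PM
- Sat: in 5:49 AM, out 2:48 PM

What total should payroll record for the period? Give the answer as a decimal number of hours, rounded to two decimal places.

Mon: 9:17 AM–3:51 PM = 6 h 34 min; less 30 min break → 6 h 4 min
Tue: 7:08 AM–4:51 PM = 9 h 43 min; less 30 min break → 9 h 13 min
Wed: 11:13 AM–5:59 PM = 6 h 46 min; less 30 min break → 6 h 16 min
Thu: 8:03 AM–6:26 PM = 10 h 23 min; less 30 min break → 9 h 53 min
Fri: 7:10 AM–4:13 PM = 9 h 3 min; less 30 min break → 8 h 33 min
Sat: 5:49 AM–2:48 PM = 8 h 59 min; less 30 min break → 8 h 29 min
Total: 6 h 4 min + 9 h 13 min + 6 h 16 min + 9 h 53 min + 8 h 33 min + 8 h 29 min = 48 h 28 min.

48.47 hours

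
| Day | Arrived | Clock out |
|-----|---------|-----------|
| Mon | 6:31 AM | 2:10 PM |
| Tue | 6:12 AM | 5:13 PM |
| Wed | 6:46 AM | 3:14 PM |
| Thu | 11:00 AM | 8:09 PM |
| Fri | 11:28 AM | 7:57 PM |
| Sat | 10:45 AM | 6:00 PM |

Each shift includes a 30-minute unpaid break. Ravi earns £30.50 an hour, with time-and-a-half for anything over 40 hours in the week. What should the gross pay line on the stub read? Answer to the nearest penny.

Mon: 6:31 AM–2:10 PM = 7 h 39 min; less 30 min break → 7 h 9 min
Tue: 6:12 AM–5:13 PM = 11 h 1 min; less 30 min break → 10 h 31 min
Wed: 6:46 AM–3:14 PM = 8 h 28 min; less 30 min break → 7 h 58 min
Thu: 11:00 AM–8:09 PM = 9 h 9 min; less 30 min break → 8 h 39 min
Fri: 11:28 AM–7:57 PM = 8 h 29 min; less 30 min break → 7 h 59 min
Sat: 10:45 AM–6:00 PM = 7 h 15 min; less 30 min break → 6 h 45 min
Total worked: 49 h 1 min = 2941 min.
Regular 40 h 0 min = 2400 min at £30.50/h; overtime 9 h 1 min = 541 min at £45.75/h.
Pay = (2400 × £30.50 + 541 × £45.75) ÷ 60 = £1632.51.

£1632.51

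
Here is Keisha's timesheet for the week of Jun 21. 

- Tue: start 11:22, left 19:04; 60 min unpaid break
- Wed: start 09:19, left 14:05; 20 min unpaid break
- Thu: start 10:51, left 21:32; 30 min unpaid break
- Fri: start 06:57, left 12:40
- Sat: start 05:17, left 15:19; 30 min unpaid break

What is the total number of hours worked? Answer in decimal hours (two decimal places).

36.57 hours

Tue: 11:22–19:04 = 7 h 42 min; less 60 min break → 6 h 42 min
Wed: 09:19–14:05 = 4 h 46 min; less 20 min break → 4 h 26 min
Thu: 10:51–21:32 = 10 h 41 min; less 30 min break → 10 h 11 min
Fri: 06:57–12:40 = 5 h 43 min
Sat: 05:17–15:19 = 10 h 2 min; less 30 min break → 9 h 32 min
Total: 6 h 42 min + 4 h 26 min + 10 h 11 min + 5 h 43 min + 9 h 32 min = 36 h 34 min.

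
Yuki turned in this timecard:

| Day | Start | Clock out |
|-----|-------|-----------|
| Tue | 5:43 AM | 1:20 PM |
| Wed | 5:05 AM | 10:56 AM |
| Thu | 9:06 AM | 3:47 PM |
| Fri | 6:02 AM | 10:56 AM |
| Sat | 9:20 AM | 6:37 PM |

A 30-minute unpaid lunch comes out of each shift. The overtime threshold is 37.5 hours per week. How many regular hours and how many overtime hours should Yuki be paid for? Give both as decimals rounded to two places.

Tue: 5:43 AM–1:20 PM = 7 h 37 min; less 30 min break → 7 h 7 min
Wed: 5:05 AM–10:56 AM = 5 h 51 min; less 30 min break → 5 h 21 min
Thu: 9:06 AM–3:47 PM = 6 h 41 min; less 30 min break → 6 h 11 min
Fri: 6:02 AM–10:56 AM = 4 h 54 min; less 30 min break → 4 h 24 min
Sat: 9:20 AM–6:37 PM = 9 h 17 min; less 30 min break → 8 h 47 min
Total worked: 31 h 50 min = 31.83 h.
Threshold 37.5 h → overtime 0 h 0 min, regular 31 h 50 min.

Regular 31.83 hours, overtime 0.00 hours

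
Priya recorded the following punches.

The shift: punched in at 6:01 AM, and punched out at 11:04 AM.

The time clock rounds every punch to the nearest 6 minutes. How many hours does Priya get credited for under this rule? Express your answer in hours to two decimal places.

The shift: in 6:01 AM→6:00 AM, out 11:04 AM→11:06 AM; 5 h 6 min

5.10 hours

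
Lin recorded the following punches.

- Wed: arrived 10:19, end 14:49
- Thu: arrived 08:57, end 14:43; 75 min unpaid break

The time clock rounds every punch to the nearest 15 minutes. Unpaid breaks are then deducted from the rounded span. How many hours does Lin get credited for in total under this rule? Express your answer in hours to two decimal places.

9.00 hours

Wed: in 10:19→10:15, out 14:49→14:45; 4 h 30 min
Thu: in 08:57→09:00, out 14:43→14:45; 5 h 45 min − 75 min = 4 h 30 min
Total credited: 9 h 0 min.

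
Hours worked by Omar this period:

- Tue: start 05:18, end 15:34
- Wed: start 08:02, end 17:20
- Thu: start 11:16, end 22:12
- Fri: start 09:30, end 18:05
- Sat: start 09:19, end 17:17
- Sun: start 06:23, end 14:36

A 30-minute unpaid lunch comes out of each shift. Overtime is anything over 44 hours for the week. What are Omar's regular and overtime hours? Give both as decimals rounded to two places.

Tue: 05:18–15:34 = 10 h 16 min; less 30 min break → 9 h 46 min
Wed: 08:02–17:20 = 9 h 18 min; less 30 min break → 8 h 48 min
Thu: 11:16–22:12 = 10 h 56 min; less 30 min break → 10 h 26 min
Fri: 09:30–18:05 = 8 h 35 min; less 30 min break → 8 h 5 min
Sat: 09:19–17:17 = 7 h 58 min; less 30 min break → 7 h 28 min
Sun: 06:23–14:36 = 8 h 13 min; less 30 min break → 7 h 43 min
Total worked: 52 h 16 min = 52.27 h.
Threshold 44 h → overtime 8 h 16 min, regular 44 h 0 min.

Regular 44.00 hours, overtime 8.27 hours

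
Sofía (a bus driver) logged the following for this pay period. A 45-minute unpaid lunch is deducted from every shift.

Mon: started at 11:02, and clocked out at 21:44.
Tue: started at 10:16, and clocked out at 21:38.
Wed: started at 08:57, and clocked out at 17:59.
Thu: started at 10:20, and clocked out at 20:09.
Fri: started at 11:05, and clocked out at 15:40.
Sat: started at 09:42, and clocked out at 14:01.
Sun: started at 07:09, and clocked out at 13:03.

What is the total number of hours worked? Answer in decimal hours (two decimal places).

Mon: 11:02–21:44 = 10 h 42 min; less 45 min break → 9 h 57 min
Tue: 10:16–21:38 = 11 h 22 min; less 45 min break → 10 h 37 min
Wed: 08:57–17:59 = 9 h 2 min; less 45 min break → 8 h 17 min
Thu: 10:20–20:09 = 9 h 49 min; less 45 min break → 9 h 4 min
Fri: 11:05–15:40 = 4 h 35 min; less 45 min break → 3 h 50 min
Sat: 09:42–14:01 = 4 h 19 min; less 45 min break → 3 h 34 min
Sun: 07:09–13:03 = 5 h 54 min; less 45 min break → 5 h 9 min
Total: 9 h 57 min + 10 h 37 min + 8 h 17 min + 9 h 4 min + 3 h 50 min + 3 h 34 min + 5 h 9 min = 50 h 28 min.

50.47 hours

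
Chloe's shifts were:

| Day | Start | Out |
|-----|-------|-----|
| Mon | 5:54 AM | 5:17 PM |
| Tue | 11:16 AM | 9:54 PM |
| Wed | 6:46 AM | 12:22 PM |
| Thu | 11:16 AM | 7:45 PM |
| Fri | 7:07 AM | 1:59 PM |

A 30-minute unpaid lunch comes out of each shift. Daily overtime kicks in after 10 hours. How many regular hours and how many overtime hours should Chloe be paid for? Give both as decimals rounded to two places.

Regular 39.45 hours, overtime 1.02 hours

Mon: 5:54 AM–5:17 PM = 11 h 23 min; less 30 min break → 10 h 53 min
Tue: 11:16 AM–9:54 PM = 10 h 38 min; less 30 min break → 10 h 8 min
Wed: 6:46 AM–12:22 PM = 5 h 36 min; less 30 min break → 5 h 6 min
Thu: 11:16 AM–7:45 PM = 8 h 29 min; less 30 min break → 7 h 59 min
Fri: 7:07 AM–1:59 PM = 6 h 52 min; less 30 min break → 6 h 22 min
Mon reg 10 h 0 min / OT 0 h 53 min; Tue reg 10 h 0 min / OT 0 h 8 min; Wed reg 5 h 6 min / OT 0 h 0 min; Thu reg 7 h 59 min / OT 0 h 0 min; Fri reg 6 h 22 min / OT 0 h 0 min.
Totals: regular 39 h 27 min, overtime 1 h 1 min.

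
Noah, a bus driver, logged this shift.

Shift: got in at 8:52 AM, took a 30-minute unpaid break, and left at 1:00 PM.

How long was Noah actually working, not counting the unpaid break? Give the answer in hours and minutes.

3 h 38 min

Shift: 8:52 AM–1:00 PM = 4 h 8 min; less 30 min break → 3 h 38 min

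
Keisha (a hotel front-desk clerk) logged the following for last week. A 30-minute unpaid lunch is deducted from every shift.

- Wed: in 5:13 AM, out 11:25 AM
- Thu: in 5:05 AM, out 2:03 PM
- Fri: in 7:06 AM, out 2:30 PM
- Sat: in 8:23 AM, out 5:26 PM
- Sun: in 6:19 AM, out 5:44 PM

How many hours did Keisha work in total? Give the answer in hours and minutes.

Wed: 5:13 AM–11:25 AM = 6 h 12 min; less 30 min break → 5 h 42 min
Thu: 5:05 AM–2:03 PM = 8 h 58 min; less 30 min break → 8 h 28 min
Fri: 7:06 AM–2:30 PM = 7 h 24 min; less 30 min break → 6 h 54 min
Sat: 8:23 AM–5:26 PM = 9 h 3 min; less 30 min break → 8 h 33 min
Sun: 6:19 AM–5:44 PM = 11 h 25 min; less 30 min break → 10 h 55 min
Total: 5 h 42 min + 8 h 28 min + 6 h 54 min + 8 h 33 min + 10 h 55 min = 40 h 32 min.

40 h 32 min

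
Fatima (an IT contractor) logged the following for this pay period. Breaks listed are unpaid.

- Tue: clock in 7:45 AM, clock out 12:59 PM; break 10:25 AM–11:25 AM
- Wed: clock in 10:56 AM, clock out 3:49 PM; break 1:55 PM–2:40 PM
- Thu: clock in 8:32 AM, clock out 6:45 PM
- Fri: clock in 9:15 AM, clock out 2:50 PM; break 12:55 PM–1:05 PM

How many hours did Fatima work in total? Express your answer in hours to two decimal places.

Tue: 7:45 AM–12:59 PM = 5 h 14 min; less 60 min break → 4 h 14 min
Wed: 10:56 AM–3:49 PM = 4 h 53 min; less 45 min break → 4 h 8 min
Thu: 8:32 AM–6:45 PM = 10 h 13 min
Fri: 9:15 AM–2:50 PM = 5 h 35 min; less 10 min break → 5 h 25 min
Total: 4 h 14 min + 4 h 8 min + 10 h 13 min + 5 h 25 min = 24 h 0 min.

24.00 hours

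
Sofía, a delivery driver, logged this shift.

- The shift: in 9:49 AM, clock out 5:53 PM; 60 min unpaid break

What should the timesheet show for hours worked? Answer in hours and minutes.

7 h 4 min

The shift: 9:49 AM–5:53 PM = 8 h 4 min; less 60 min break → 7 h 4 min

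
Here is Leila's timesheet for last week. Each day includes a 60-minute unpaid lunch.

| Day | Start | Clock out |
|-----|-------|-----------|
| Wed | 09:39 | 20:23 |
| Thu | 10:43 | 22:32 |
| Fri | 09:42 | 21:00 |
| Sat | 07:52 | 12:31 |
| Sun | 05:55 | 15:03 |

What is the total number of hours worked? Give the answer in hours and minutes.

42 h 38 min

Wed: 09:39–20:23 = 10 h 44 min; less 60 min break → 9 h 44 min
Thu: 10:43–22:32 = 11 h 49 min; less 60 min break → 10 h 49 min
Fri: 09:42–21:00 = 11 h 18 min; less 60 min break → 10 h 18 min
Sat: 07:52–12:31 = 4 h 39 min; less 60 min break → 3 h 39 min
Sun: 05:55–15:03 = 9 h 8 min; less 60 min break → 8 h 8 min
Total: 9 h 44 min + 10 h 49 min + 10 h 18 min + 3 h 39 min + 8 h 8 min = 42 h 38 min.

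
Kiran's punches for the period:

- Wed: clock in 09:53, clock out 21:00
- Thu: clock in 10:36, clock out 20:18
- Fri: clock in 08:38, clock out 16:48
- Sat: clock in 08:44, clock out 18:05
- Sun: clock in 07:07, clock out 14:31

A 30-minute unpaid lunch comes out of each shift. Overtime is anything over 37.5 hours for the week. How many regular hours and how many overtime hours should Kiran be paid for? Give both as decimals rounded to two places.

Regular 37.50 hours, overtime 5.73 hours

Wed: 09:53–21:00 = 11 h 7 min; less 30 min break → 10 h 37 min
Thu: 10:36–20:18 = 9 h 42 min; less 30 min break → 9 h 12 min
Fri: 08:38–16:48 = 8 h 10 min; less 30 min break → 7 h 40 min
Sat: 08:44–18:05 = 9 h 21 min; less 30 min break → 8 h 51 min
Sun: 07:07–14:31 = 7 h 24 min; less 30 min break → 6 h 54 min
Total worked: 43 h 14 min = 43.23 h.
Threshold 37.5 h → overtime 5 h 44 min, regular 37 h 30 min.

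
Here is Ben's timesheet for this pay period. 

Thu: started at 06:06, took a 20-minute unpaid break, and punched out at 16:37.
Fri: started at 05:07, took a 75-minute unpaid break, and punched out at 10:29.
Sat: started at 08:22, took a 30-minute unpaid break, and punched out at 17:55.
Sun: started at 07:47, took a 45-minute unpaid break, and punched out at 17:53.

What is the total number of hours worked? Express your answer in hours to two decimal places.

Thu: 06:06–16:37 = 10 h 31 min; less 20 min break → 10 h 11 min
Fri: 05:07–10:29 = 5 h 22 min; less 75 min break → 4 h 7 min
Sat: 08:22–17:55 = 9 h 33 min; less 30 min break → 9 h 3 min
Sun: 07:47–17:53 = 10 h 6 min; less 45 min break → 9 h 21 min
Total: 10 h 11 min + 4 h 7 min + 9 h 3 min + 9 h 21 min = 32 h 42 min.

32.70 hours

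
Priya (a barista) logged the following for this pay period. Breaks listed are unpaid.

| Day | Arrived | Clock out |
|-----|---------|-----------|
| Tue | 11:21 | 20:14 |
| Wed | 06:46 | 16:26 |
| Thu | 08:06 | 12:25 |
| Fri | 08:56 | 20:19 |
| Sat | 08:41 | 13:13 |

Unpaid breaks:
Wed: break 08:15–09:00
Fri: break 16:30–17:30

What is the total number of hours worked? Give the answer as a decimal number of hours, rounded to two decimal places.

37.03 hours

Tue: 11:21–20:14 = 8 h 53 min
Wed: 06:46–16:26 = 9 h 40 min; less 45 min break → 8 h 55 min
Thu: 08:06–12:25 = 4 h 19 min
Fri: 08:56–20:19 = 11 h 23 min; less 60 min break → 10 h 23 min
Sat: 08:41–13:13 = 4 h 32 min
Total: 8 h 53 min + 8 h 55 min + 4 h 19 min + 10 h 23 min + 4 h 32 min = 37 h 2 min.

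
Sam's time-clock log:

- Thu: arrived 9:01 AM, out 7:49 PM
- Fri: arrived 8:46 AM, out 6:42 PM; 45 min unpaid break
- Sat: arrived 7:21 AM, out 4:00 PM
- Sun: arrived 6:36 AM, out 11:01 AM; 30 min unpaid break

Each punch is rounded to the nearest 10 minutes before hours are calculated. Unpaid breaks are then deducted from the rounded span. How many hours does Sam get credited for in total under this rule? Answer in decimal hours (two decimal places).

Thu: in 9:01 AM→9:00 AM, out 7:49 PM→7:50 PM; 10 h 50 min
Fri: in 8:46 AM→8:50 AM, out 6:42 PM→6:40 PM; 9 h 50 min − 45 min = 9 h 5 min
Sat: in 7:21 AM→7:20 AM, out 4:00 PM→4:00 PM; 8 h 40 min
Sun: in 6:36 AM→6:40 AM, out 11:01 AM→11:00 AM; 4 h 20 min − 30 min = 3 h 50 min
Total credited: 32 h 25 min.

32.42 hours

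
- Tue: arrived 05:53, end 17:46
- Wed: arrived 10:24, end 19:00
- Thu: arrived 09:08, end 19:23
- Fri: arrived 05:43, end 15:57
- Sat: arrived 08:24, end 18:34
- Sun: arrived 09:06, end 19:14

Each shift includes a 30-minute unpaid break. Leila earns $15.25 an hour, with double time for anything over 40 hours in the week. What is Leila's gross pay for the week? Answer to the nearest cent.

Tue: 05:53–17:46 = 11 h 53 min; less 30 min break → 11 h 23 min
Wed: 10:24–19:00 = 8 h 36 min; less 30 min break → 8 h 6 min
Thu: 09:08–19:23 = 10 h 15 min; less 30 min break → 9 h 45 min
Fri: 05:43–15:57 = 10 h 14 min; less 30 min break → 9 h 44 min
Sat: 08:24–18:34 = 10 h 10 min; less 30 min break → 9 h 40 min
Sun: 09:06–19:14 = 10 h 8 min; less 30 min break → 9 h 38 min
Total worked: 58 h 16 min = 3496 min.
Regular 40 h 0 min = 2400 min at $15.25/h; overtime 18 h 16 min = 1096 min at $30.50/h.
Pay = (2400 × $15.25 + 1096 × $30.50) ÷ 60 = $1167.13.

$1167.13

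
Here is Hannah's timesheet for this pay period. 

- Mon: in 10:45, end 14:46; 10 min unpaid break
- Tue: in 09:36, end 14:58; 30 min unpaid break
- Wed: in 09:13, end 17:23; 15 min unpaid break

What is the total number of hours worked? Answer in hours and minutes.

Mon: 10:45–14:46 = 4 h 1 min; less 10 min break → 3 h 51 min
Tue: 09:36–14:58 = 5 h 22 min; less 30 min break → 4 h 52 min
Wed: 09:13–17:23 = 8 h 10 min; less 15 min break → 7 h 55 min
Total: 3 h 51 min + 4 h 52 min + 7 h 55 min = 16 h 38 min.

16 h 38 min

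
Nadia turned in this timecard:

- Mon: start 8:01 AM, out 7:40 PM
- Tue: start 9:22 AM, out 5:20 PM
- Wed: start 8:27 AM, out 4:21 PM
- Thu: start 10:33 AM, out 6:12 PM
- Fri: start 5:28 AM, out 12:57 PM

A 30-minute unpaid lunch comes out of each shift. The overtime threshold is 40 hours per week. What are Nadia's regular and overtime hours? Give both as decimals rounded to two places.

Regular 40.00 hours, overtime 0.15 hours

Mon: 8:01 AM–7:40 PM = 11 h 39 min; less 30 min break → 11 h 9 min
Tue: 9:22 AM–5:20 PM = 7 h 58 min; less 30 min break → 7 h 28 min
Wed: 8:27 AM–4:21 PM = 7 h 54 min; less 30 min break → 7 h 24 min
Thu: 10:33 AM–6:12 PM = 7 h 39 min; less 30 min break → 7 h 9 min
Fri: 5:28 AM–12:57 PM = 7 h 29 min; less 30 min break → 6 h 59 min
Total worked: 40 h 9 min = 40.15 h.
Threshold 40 h → overtime 0 h 9 min, regular 40 h 0 min.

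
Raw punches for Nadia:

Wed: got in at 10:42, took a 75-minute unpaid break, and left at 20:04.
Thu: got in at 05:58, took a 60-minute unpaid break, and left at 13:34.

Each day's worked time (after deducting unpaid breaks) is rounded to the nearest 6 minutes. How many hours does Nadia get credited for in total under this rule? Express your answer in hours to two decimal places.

Wed: 10:42–20:04 = 9 h 22 min − 75 min = 8 h 7 min → rounds to 8 h 6 min
Thu: 05:58–13:34 = 7 h 36 min − 60 min = 6 h 36 min → rounds to 6 h 36 min
Total credited: 14 h 42 min.

14.70 hours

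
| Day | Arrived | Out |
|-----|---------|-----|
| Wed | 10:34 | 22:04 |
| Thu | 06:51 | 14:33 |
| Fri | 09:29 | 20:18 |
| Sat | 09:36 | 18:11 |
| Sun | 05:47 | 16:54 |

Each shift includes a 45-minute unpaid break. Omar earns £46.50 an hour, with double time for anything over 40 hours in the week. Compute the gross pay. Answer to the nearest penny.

Wed: 10:34–22:04 = 11 h 30 min; less 45 min break → 10 h 45 min
Thu: 06:51–14:33 = 7 h 42 min; less 45 min break → 6 h 57 min
Fri: 09:29–20:18 = 10 h 49 min; less 45 min break → 10 h 4 min
Sat: 09:36–18:11 = 8 h 35 min; less 45 min break → 7 h 50 min
Sun: 05:47–16:54 = 11 h 7 min; less 45 min break → 10 h 22 min
Total worked: 45 h 58 min = 2758 min.
Regular 40 h 0 min = 2400 min at £46.50/h; overtime 5 h 58 min = 358 min at £93.00/h.
Pay = (2400 × £46.50 + 358 × £93.00) ÷ 60 = £2414.90.

£2414.90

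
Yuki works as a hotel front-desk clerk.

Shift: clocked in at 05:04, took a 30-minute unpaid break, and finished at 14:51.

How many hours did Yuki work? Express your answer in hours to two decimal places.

Shift: 05:04–14:51 = 9 h 47 min; less 30 min break → 9 h 17 min

9.28 hours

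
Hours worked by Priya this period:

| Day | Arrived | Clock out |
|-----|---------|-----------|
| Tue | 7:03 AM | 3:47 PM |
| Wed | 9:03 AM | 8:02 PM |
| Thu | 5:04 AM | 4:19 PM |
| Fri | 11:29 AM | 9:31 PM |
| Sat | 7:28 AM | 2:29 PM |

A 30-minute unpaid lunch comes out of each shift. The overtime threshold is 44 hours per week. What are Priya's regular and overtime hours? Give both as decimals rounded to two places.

Tue: 7:03 AM–3:47 PM = 8 h 44 min; less 30 min break → 8 h 14 min
Wed: 9:03 AM–8:02 PM = 10 h 59 min; less 30 min break → 10 h 29 min
Thu: 5:04 AM–4:19 PM = 11 h 15 min; less 30 min break → 10 h 45 min
Fri: 11:29 AM–9:31 PM = 10 h 2 min; less 30 min break → 9 h 32 min
Sat: 7:28 AM–2:29 PM = 7 h 1 min; less 30 min break → 6 h 31 min
Total worked: 45 h 31 min = 45.52 h.
Threshold 44 h → overtime 1 h 31 min, regular 44 h 0 min.

Regular 44.00 hours, overtime 1.52 hours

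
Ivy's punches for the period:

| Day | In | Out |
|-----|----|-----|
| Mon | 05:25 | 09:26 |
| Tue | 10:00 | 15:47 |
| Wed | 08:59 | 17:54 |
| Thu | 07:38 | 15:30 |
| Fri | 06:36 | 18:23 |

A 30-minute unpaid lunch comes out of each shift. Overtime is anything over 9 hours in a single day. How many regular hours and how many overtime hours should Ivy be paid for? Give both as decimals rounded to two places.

Regular 33.58 hours, overtime 2.28 hours

Mon: 05:25–09:26 = 4 h 1 min; less 30 min break → 3 h 31 min
Tue: 10:00–15:47 = 5 h 47 min; less 30 min break → 5 h 17 min
Wed: 08:59–17:54 = 8 h 55 min; less 30 min break → 8 h 25 min
Thu: 07:38–15:30 = 7 h 52 min; less 30 min break → 7 h 22 min
Fri: 06:36–18:23 = 11 h 47 min; less 30 min break → 11 h 17 min
Mon reg 3 h 31 min / OT 0 h 0 min; Tue reg 5 h 17 min / OT 0 h 0 min; Wed reg 8 h 25 min / OT 0 h 0 min; Thu reg 7 h 22 min / OT 0 h 0 min; Fri reg 9 h 0 min / OT 2 h 17 min.
Totals: regular 33 h 35 min, overtime 2 h 17 min.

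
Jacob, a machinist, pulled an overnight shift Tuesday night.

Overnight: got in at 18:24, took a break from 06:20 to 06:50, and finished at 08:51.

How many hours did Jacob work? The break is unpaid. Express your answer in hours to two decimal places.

13.95 hours

Overnight: 18:24 → midnight = 5 h 36 min; midnight → 08:51 = 8 h 51 min; span 14 h 27 min; less 30 min break → 13 h 57 min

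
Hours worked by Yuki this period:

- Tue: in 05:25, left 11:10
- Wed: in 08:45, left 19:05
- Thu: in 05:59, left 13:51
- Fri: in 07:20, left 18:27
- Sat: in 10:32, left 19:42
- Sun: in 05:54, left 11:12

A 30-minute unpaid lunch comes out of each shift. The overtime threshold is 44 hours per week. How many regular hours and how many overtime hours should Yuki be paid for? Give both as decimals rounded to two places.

Regular 44.00 hours, overtime 2.53 hours

Tue: 05:25–11:10 = 5 h 45 min; less 30 min break → 5 h 15 min
Wed: 08:45–19:05 = 10 h 20 min; less 30 min break → 9 h 50 min
Thu: 05:59–13:51 = 7 h 52 min; less 30 min break → 7 h 22 min
Fri: 07:20–18:27 = 11 h 7 min; less 30 min break → 10 h 37 min
Sat: 10:32–19:42 = 9 h 10 min; less 30 min break → 8 h 40 min
Sun: 05:54–11:12 = 5 h 18 min; less 30 min break → 4 h 48 min
Total worked: 46 h 32 min = 46.53 h.
Threshold 44 h → overtime 2 h 32 min, regular 44 h 0 min.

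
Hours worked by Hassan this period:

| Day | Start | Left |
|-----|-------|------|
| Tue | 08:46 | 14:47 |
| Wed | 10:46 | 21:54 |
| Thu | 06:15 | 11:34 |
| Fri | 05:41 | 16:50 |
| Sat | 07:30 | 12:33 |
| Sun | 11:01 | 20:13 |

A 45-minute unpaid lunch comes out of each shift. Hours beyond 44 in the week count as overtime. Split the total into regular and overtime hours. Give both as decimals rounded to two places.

Regular 43.37 hours, overtime 0.00 hours

Tue: 08:46–14:47 = 6 h 1 min; less 45 min break → 5 h 16 min
Wed: 10:46–21:54 = 11 h 8 min; less 45 min break → 10 h 23 min
Thu: 06:15–11:34 = 5 h 19 min; less 45 min break → 4 h 34 min
Fri: 05:41–16:50 = 11 h 9 min; less 45 min break → 10 h 24 min
Sat: 07:30–12:33 = 5 h 3 min; less 45 min break → 4 h 18 min
Sun: 11:01–20:13 = 9 h 12 min; less 45 min break → 8 h 27 min
Total worked: 43 h 22 min = 43.37 h.
Threshold 44 h → overtime 0 h 0 min, regular 43 h 22 min.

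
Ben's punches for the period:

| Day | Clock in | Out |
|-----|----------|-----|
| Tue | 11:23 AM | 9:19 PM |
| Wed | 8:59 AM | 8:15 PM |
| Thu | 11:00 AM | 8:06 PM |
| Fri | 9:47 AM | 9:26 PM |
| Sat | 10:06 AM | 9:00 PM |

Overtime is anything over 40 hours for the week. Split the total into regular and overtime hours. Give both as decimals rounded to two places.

Tue: 11:23 AM–9:19 PM = 9 h 56 min
Wed: 8:59 AM–8:15 PM = 11 h 16 min
Thu: 11:00 AM–8:06 PM = 9 h 6 min
Fri: 9:47 AM–9:26 PM = 11 h 39 min
Sat: 10:06 AM–9:00 PM = 10 h 54 min
Total worked: 52 h 51 min = 52.85 h.
Threshold 40 h → overtime 12 h 51 min, regular 40 h 0 min.

Regular 40.00 hours, overtime 12.85 hours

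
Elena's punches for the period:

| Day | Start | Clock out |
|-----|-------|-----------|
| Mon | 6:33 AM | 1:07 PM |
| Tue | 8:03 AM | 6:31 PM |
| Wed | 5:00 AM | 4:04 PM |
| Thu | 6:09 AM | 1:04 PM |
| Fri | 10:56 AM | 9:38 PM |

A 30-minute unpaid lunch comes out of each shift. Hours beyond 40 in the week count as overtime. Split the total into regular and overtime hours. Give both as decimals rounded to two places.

Regular 40.00 hours, overtime 3.22 hours

Mon: 6:33 AM–1:07 PM = 6 h 34 min; less 30 min break → 6 h 4 min
Tue: 8:03 AM–6:31 PM = 10 h 28 min; less 30 min break → 9 h 58 min
Wed: 5:00 AM–4:04 PM = 11 h 4 min; less 30 min break → 10 h 34 min
Thu: 6:09 AM–1:04 PM = 6 h 55 min; less 30 min break → 6 h 25 min
Fri: 10:56 AM–9:38 PM = 10 h 42 min; less 30 min break → 10 h 12 min
Total worked: 43 h 13 min = 43.22 h.
Threshold 40 h → overtime 3 h 13 min, regular 40 h 0 min.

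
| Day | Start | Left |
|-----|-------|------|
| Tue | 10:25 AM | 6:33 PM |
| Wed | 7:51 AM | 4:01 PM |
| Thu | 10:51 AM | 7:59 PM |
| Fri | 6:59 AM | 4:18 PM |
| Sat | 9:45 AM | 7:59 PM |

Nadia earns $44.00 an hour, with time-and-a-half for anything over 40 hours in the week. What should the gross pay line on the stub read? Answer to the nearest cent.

$2088.90

Tue: 10:25 AM–6:33 PM = 8 h 8 min
Wed: 7:51 AM–4:01 PM = 8 h 10 min
Thu: 10:51 AM–7:59 PM = 9 h 8 min
Fri: 6:59 AM–4:18 PM = 9 h 19 min
Sat: 9:45 AM–7:59 PM = 10 h 14 min
Total worked: 44 h 59 min = 2699 min.
Regular 40 h 0 min = 2400 min at $44.00/h; overtime 4 h 59 min = 299 min at $66.00/h.
Pay = (2400 × $44.00 + 299 × $66.00) ÷ 60 = $2088.90.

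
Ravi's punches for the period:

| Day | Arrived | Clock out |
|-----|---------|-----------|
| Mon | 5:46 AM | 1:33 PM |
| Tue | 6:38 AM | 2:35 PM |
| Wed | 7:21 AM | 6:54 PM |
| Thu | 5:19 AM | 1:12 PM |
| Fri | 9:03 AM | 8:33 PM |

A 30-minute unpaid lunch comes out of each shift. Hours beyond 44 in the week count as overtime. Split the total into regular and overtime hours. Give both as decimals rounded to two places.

Mon: 5:46 AM–1:33 PM = 7 h 47 min; less 30 min break → 7 h 17 min
Tue: 6:38 AM–2:35 PM = 7 h 57 min; less 30 min break → 7 h 27 min
Wed: 7:21 AM–6:54 PM = 11 h 33 min; less 30 min break → 11 h 3 min
Thu: 5:19 AM–1:12 PM = 7 h 53 min; less 30 min break → 7 h 23 min
Fri: 9:03 AM–8:33 PM = 11 h 30 min; less 30 min break → 11 h 0 min
Total worked: 44 h 10 min = 44.17 h.
Threshold 44 h → overtime 0 h 10 min, regular 44 h 0 min.

Regular 44.00 hours, overtime 0.17 hours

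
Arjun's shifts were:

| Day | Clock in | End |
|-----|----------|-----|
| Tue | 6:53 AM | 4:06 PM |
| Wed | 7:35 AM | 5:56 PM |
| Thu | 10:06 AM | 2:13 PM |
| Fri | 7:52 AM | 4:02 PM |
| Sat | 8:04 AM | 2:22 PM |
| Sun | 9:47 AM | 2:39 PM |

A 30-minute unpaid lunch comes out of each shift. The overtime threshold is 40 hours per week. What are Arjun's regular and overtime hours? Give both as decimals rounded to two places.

Regular 40.00 hours, overtime 0.02 hours

Tue: 6:53 AM–4:06 PM = 9 h 13 min; less 30 min break → 8 h 43 min
Wed: 7:35 AM–5:56 PM = 10 h 21 min; less 30 min break → 9 h 51 min
Thu: 10:06 AM–2:13 PM = 4 h 7 min; less 30 min break → 3 h 37 min
Fri: 7:52 AM–4:02 PM = 8 h 10 min; less 30 min break → 7 h 40 min
Sat: 8:04 AM–2:22 PM = 6 h 18 min; less 30 min break → 5 h 48 min
Sun: 9:47 AM–2:39 PM = 4 h 52 min; less 30 min break → 4 h 22 min
Total worked: 40 h 1 min = 40.02 h.
Threshold 40 h → overtime 0 h 1 min, regular 40 h 0 min.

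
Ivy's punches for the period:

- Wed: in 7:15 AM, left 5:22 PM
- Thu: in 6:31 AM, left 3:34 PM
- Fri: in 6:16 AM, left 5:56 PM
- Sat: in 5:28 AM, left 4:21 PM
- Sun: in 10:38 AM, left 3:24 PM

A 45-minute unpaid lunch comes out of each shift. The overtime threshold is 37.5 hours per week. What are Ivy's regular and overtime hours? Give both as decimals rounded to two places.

Regular 37.50 hours, overtime 5.23 hours

Wed: 7:15 AM–5:22 PM = 10 h 7 min; less 45 min break → 9 h 22 min
Thu: 6:31 AM–3:34 PM = 9 h 3 min; less 45 min break → 8 h 18 min
Fri: 6:16 AM–5:56 PM = 11 h 40 min; less 45 min break → 10 h 55 min
Sat: 5:28 AM–4:21 PM = 10 h 53 min; less 45 min break → 10 h 8 min
Sun: 10:38 AM–3:24 PM = 4 h 46 min; less 45 min break → 4 h 1 min
Total worked: 42 h 44 min = 42.73 h.
Threshold 37.5 h → overtime 5 h 14 min, regular 37 h 30 min.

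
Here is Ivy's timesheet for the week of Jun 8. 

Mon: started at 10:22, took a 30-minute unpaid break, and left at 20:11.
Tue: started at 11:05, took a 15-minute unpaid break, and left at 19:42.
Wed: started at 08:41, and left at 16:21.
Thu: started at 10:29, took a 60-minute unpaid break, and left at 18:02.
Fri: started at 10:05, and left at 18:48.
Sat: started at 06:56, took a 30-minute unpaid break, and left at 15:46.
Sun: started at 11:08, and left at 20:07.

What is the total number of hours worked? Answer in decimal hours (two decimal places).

57.93 hours

Mon: 10:22–20:11 = 9 h 49 min; less 30 min break → 9 h 19 min
Tue: 11:05–19:42 = 8 h 37 min; less 15 min break → 8 h 22 min
Wed: 08:41–16:21 = 7 h 40 min
Thu: 10:29–18:02 = 7 h 33 min; less 60 min break → 6 h 33 min
Fri: 10:05–18:48 = 8 h 43 min
Sat: 06:56–15:46 = 8 h 50 min; less 30 min break → 8 h 20 min
Sun: 11:08–20:07 = 8 h 59 min
Total: 9 h 19 min + 8 h 22 min + 7 h 40 min + 6 h 33 min + 8 h 43 min + 8 h 20 min + 8 h 59 min = 57 h 56 min.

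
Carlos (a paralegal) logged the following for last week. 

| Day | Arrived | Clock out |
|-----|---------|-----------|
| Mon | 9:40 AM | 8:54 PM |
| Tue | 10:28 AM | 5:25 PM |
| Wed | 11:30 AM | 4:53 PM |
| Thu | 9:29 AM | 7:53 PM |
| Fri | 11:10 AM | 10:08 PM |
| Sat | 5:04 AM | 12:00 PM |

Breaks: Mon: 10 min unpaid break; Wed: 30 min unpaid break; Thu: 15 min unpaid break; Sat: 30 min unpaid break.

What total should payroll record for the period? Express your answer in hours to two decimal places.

50.45 hours

Mon: 9:40 AM–8:54 PM = 11 h 14 min; less 10 min break → 11 h 4 min
Tue: 10:28 AM–5:25 PM = 6 h 57 min
Wed: 11:30 AM–4:53 PM = 5 h 23 min; less 30 min break → 4 h 53 min
Thu: 9:29 AM–7:53 PM = 10 h 24 min; less 15 min break → 10 h 9 min
Fri: 11:10 AM–10:08 PM = 10 h 58 min
Sat: 5:04 AM–12:00 PM = 6 h 56 min; less 30 min break → 6 h 26 min
Total: 11 h 4 min + 6 h 57 min + 4 h 53 min + 10 h 9 min + 10 h 58 min + 6 h 26 min = 50 h 27 min.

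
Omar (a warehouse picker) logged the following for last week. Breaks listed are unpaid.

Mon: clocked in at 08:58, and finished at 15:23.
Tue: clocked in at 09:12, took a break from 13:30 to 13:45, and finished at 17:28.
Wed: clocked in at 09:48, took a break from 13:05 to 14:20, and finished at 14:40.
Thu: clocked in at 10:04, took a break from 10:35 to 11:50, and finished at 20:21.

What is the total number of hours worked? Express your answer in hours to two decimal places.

27.08 hours

Mon: 08:58–15:23 = 6 h 25 min
Tue: 09:12–17:28 = 8 h 16 min; less 15 min break → 8 h 1 min
Wed: 09:48–14:40 = 4 h 52 min; less 75 min break → 3 h 37 min
Thu: 10:04–20:21 = 10 h 17 min; less 75 min break → 9 h 2 min
Total: 6 h 25 min + 8 h 1 min + 3 h 37 min + 9 h 2 min = 27 h 5 min.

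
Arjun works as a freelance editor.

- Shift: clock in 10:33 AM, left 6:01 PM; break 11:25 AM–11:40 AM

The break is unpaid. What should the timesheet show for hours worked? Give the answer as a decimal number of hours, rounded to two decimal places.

7.22 hours

Shift: 10:33 AM–6:01 PM = 7 h 28 min; less 15 min break → 7 h 13 min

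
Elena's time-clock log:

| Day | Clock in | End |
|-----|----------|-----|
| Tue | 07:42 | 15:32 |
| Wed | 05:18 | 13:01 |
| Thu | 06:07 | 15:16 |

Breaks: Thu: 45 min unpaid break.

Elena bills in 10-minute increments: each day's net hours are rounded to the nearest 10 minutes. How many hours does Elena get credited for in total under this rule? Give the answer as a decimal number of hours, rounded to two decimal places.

Tue: 07:42–15:32 = 7 h 50 min → rounds to 7 h 50 min
Wed: 05:18–13:01 = 7 h 43 min → rounds to 7 h 40 min
Thu: 06:07–15:16 = 9 h 9 min − 45 min = 8 h 24 min → rounds to 8 h 20 min
Total credited: 23 h 50 min.

23.83 hours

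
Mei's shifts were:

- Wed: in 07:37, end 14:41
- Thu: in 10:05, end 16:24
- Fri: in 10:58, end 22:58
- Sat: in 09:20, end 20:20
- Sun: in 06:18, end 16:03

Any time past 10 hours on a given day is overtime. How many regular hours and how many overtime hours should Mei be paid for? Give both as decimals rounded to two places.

Regular 43.13 hours, overtime 3.00 hours

Wed: 07:37–14:41 = 7 h 4 min
Thu: 10:05–16:24 = 6 h 19 min
Fri: 10:58–22:58 = 12 h 0 min
Sat: 09:20–20:20 = 11 h 0 min
Sun: 06:18–16:03 = 9 h 45 min
Wed reg 7 h 4 min / OT 0 h 0 min; Thu reg 6 h 19 min / OT 0 h 0 min; Fri reg 10 h 0 min / OT 2 h 0 min; Sat reg 10 h 0 min / OT 1 h 0 min; Sun reg 9 h 45 min / OT 0 h 0 min.
Totals: regular 43 h 8 min, overtime 3 h 0 min.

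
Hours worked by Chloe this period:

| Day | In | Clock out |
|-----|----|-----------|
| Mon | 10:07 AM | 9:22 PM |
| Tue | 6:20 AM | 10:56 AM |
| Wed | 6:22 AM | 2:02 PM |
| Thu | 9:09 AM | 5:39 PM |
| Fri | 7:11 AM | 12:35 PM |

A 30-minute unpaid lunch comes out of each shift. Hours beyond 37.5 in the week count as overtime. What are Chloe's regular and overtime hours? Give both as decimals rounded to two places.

Regular 34.92 hours, overtime 0.00 hours

Mon: 10:07 AM–9:22 PM = 11 h 15 min; less 30 min break → 10 h 45 min
Tue: 6:20 AM–10:56 AM = 4 h 36 min; less 30 min break → 4 h 6 min
Wed: 6:22 AM–2:02 PM = 7 h 40 min; less 30 min break → 7 h 10 min
Thu: 9:09 AM–5:39 PM = 8 h 30 min; less 30 min break → 8 h 0 min
Fri: 7:11 AM–12:35 PM = 5 h 24 min; less 30 min break → 4 h 54 min
Total worked: 34 h 55 min = 34.92 h.
Threshold 37.5 h → overtime 0 h 0 min, regular 34 h 55 min.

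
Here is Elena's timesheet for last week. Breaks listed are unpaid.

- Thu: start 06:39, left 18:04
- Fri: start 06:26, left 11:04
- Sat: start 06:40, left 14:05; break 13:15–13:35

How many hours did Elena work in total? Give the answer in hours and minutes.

23 h 8 min

Thu: 06:39–18:04 = 11 h 25 min
Fri: 06:26–11:04 = 4 h 38 min
Sat: 06:40–14:05 = 7 h 25 min; less 20 min break → 7 h 5 min
Total: 11 h 25 min + 4 h 38 min + 7 h 5 min = 23 h 8 min.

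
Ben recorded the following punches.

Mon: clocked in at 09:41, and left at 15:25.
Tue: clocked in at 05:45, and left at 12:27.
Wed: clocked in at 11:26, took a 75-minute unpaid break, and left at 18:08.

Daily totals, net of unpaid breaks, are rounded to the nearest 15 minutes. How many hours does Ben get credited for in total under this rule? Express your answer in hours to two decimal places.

Mon: 09:41–15:25 = 5 h 44 min → rounds to 5 h 45 min
Tue: 05:45–12:27 = 6 h 42 min → rounds to 6 h 45 min
Wed: 11:26–18:08 = 6 h 42 min − 75 min = 5 h 27 min → rounds to 5 h 30 min
Total credited: 18 h 0 min.

18.00 hours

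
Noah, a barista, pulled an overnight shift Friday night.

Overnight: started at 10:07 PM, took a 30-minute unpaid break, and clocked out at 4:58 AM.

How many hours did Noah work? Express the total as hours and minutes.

6 h 21 min

Overnight: 10:07 PM → midnight = 1 h 53 min; midnight → 4:58 AM = 4 h 58 min; span 6 h 51 min; less 30 min break → 6 h 21 min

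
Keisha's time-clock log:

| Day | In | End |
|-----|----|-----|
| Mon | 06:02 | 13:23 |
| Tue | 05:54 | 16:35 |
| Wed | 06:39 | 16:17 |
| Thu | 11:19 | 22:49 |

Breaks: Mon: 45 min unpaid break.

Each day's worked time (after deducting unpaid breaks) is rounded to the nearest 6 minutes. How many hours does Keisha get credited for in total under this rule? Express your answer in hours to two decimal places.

38.40 hours

Mon: 06:02–13:23 = 7 h 21 min − 45 min = 6 h 36 min → rounds to 6 h 36 min
Tue: 05:54–16:35 = 10 h 41 min → rounds to 10 h 42 min
Wed: 06:39–16:17 = 9 h 38 min → rounds to 9 h 36 min
Thu: 11:19–22:49 = 11 h 30 min → rounds to 11 h 30 min
Total credited: 38 h 24 min.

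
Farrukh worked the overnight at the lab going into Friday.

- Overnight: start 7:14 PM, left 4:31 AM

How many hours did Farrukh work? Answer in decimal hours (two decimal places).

9.28 hours

Overnight: 7:14 PM → midnight = 4 h 46 min; midnight → 4:31 AM = 4 h 31 min; span 9 h 17 min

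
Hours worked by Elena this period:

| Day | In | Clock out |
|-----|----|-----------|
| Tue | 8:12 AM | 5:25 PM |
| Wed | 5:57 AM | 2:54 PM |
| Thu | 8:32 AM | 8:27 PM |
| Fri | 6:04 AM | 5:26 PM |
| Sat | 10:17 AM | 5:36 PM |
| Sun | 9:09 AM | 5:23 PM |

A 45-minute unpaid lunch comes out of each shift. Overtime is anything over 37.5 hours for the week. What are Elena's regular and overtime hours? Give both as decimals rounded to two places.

Tue: 8:12 AM–5:25 PM = 9 h 13 min; less 45 min break → 8 h 28 min
Wed: 5:57 AM–2:54 PM = 8 h 57 min; less 45 min break → 8 h 12 min
Thu: 8:32 AM–8:27 PM = 11 h 55 min; less 45 min break → 11 h 10 min
Fri: 6:04 AM–5:26 PM = 11 h 22 min; less 45 min break → 10 h 37 min
Sat: 10:17 AM–5:36 PM = 7 h 19 min; less 45 min break → 6 h 34 min
Sun: 9:09 AM–5:23 PM = 8 h 14 min; less 45 min break → 7 h 29 min
Total worked: 52 h 30 min = 52.50 h.
Threshold 37.5 h → overtime 15 h 0 min, regular 37 h 30 min.

Regular 37.50 hours, overtime 15.00 hours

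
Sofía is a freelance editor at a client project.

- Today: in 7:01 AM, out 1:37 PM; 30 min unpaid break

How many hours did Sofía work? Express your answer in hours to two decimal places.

6.10 hours

Today: 7:01 AM–1:37 PM = 6 h 36 min; less 30 min break → 6 h 6 min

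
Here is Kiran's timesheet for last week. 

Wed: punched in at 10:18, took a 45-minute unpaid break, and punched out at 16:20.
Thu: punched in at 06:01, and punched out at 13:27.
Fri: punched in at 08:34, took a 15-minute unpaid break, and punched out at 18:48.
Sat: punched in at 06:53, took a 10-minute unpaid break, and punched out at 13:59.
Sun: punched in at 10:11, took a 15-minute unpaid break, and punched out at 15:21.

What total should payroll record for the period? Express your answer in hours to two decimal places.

Wed: 10:18–16:20 = 6 h 2 min; less 45 min break → 5 h 17 min
Thu: 06:01–13:27 = 7 h 26 min
Fri: 08:34–18:48 = 10 h 14 min; less 15 min break → 9 h 59 min
Sat: 06:53–13:59 = 7 h 6 min; less 10 min break → 6 h 56 min
Sun: 10:11–15:21 = 5 h 10 min; less 15 min break → 4 h 55 min
Total: 5 h 17 min + 7 h 26 min + 9 h 59 min + 6 h 56 min + 4 h 55 min = 34 h 33 min.

34.55 hours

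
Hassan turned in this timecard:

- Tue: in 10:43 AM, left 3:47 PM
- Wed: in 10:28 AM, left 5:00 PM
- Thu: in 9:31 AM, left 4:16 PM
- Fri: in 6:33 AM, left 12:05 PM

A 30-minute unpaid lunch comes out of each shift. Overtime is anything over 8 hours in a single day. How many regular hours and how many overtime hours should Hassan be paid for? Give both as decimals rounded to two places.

Regular 21.88 hours, overtime 0.00 hours

Tue: 10:43 AM–3:47 PM = 5 h 4 min; less 30 min break → 4 h 34 min
Wed: 10:28 AM–5:00 PM = 6 h 32 min; less 30 min break → 6 h 2 min
Thu: 9:31 AM–4:16 PM = 6 h 45 min; less 30 min break → 6 h 15 min
Fri: 6:33 AM–12:05 PM = 5 h 32 min; less 30 min break → 5 h 2 min
Tue reg 4 h 34 min / OT 0 h 0 min; Wed reg 6 h 2 min / OT 0 h 0 min; Thu reg 6 h 15 min / OT 0 h 0 min; Fri reg 5 h 2 min / OT 0 h 0 min.
Totals: regular 21 h 53 min, overtime 0 h 0 min.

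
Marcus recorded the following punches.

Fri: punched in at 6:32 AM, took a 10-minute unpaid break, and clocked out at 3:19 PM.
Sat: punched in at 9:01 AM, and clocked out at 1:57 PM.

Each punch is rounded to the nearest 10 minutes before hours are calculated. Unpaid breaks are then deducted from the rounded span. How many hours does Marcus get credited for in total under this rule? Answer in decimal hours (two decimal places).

13.67 hours

Fri: in 6:32 AM→6:30 AM, out 3:19 PM→3:20 PM; 8 h 50 min − 10 min = 8 h 40 min
Sat: in 9:01 AM→9:00 AM, out 1:57 PM→2:00 PM; 5 h 0 min
Total credited: 13 h 40 min.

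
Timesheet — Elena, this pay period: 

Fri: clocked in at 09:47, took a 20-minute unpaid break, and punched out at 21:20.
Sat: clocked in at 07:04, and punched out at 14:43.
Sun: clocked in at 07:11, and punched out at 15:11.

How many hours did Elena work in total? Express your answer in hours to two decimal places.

Fri: 09:47–21:20 = 11 h 33 min; less 20 min break → 11 h 13 min
Sat: 07:04–14:43 = 7 h 39 min
Sun: 07:11–15:11 = 8 h 0 min
Total: 11 h 13 min + 7 h 39 min + 8 h 0 min = 26 h 52 min.

26.87 hours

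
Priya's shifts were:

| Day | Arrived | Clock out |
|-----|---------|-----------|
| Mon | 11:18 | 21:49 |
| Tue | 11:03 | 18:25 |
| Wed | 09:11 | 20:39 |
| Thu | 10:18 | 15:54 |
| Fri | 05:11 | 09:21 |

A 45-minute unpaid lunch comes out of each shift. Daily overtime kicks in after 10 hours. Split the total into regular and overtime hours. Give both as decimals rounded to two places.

Mon: 11:18–21:49 = 10 h 31 min; less 45 min break → 9 h 46 min
Tue: 11:03–18:25 = 7 h 22 min; less 45 min break → 6 h 37 min
Wed: 09:11–20:39 = 11 h 28 min; less 45 min break → 10 h 43 min
Thu: 10:18–15:54 = 5 h 36 min; less 45 min break → 4 h 51 min
Fri: 05:11–09:21 = 4 h 10 min; less 45 min break → 3 h 25 min
Mon reg 9 h 46 min / OT 0 h 0 min; Tue reg 6 h 37 min / OT 0 h 0 min; Wed reg 10 h 0 min / OT 0 h 43 min; Thu reg 4 h 51 min / OT 0 h 0 min; Fri reg 3 h 25 min / OT 0 h 0 min.
Totals: regular 34 h 39 min, overtime 0 h 43 min.

Regular 34.65 hours, overtime 0.72 hours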